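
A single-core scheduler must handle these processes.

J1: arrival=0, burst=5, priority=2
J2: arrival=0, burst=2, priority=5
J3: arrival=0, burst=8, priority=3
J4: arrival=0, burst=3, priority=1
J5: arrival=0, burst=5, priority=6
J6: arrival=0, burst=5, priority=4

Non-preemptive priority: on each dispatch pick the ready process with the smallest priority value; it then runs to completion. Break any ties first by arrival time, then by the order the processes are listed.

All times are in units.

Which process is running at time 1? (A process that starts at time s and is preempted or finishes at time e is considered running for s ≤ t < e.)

Schedule: | J4 0-3 | J1 3-8 | J3 8-16 | J6 16-21 | J2 21-23 | J5 23-28 |
Completion: J1=8  J2=23  J3=16  J4=3  J5=28  J6=21
Turnaround (C−A): J1=8  J2=23  J3=16  J4=3  J5=28  J6=21

J4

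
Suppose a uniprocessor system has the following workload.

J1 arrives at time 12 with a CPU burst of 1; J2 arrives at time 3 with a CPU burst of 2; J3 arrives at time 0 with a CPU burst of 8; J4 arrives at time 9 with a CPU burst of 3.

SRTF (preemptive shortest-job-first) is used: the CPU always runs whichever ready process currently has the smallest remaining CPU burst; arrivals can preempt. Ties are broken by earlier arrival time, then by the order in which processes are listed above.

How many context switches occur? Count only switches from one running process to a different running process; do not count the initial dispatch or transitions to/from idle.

Gantt: | J3 0-3 | J2 3-5 | J3 5-10 | J4 10-13 | J1 13-14 |
Completion: J1=14  J2=5  J3=10  J4=13

4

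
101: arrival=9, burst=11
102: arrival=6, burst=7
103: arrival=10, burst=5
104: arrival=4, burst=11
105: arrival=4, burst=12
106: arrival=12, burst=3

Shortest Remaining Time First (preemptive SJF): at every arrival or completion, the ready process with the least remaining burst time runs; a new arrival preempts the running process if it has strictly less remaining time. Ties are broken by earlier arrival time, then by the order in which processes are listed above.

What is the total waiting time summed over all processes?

80

Timeline: | idle 0-4 | 104 4-6 | 102 6-13 | 106 13-16 | 103 16-21 | 104 21-30 | 101 30-41 | 105 41-53 |
Completion: 101=41  102=13  103=21  104=30  105=53  106=16
Turnaround (C−A): 101=32  102=7  103=11  104=26  105=49  106=4
Waiting = turnaround − burst: 101=21, 102=0, 103=6, 104=15, 105=37, 106=1
Total waiting = 21 + 0 + 6 + 15 + 37 + 1 = 80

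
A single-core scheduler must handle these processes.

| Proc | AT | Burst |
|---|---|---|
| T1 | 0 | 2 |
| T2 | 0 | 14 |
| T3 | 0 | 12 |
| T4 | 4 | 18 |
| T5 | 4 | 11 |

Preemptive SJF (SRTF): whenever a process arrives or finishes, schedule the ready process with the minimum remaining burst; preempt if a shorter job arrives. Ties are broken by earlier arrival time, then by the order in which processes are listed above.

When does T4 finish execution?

Gantt: | T1 0-2 | T3 2-14 | T5 14-25 | T2 25-39 | T4 39-57 |
Completion: T1=2  T2=39  T3=14  T4=57  T5=25

57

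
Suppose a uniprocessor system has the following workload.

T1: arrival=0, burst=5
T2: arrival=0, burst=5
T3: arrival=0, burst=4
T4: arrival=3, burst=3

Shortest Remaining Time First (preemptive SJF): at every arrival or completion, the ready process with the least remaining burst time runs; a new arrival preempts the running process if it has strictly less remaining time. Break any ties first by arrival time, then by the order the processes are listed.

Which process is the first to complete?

T3

Schedule: | T3 0-4 | T4 4-7 | T1 7-12 | T2 12-17 |
Completion: T1=12  T2=17  T3=4  T4=7
Finish order: T3 → T4 → T1 → T2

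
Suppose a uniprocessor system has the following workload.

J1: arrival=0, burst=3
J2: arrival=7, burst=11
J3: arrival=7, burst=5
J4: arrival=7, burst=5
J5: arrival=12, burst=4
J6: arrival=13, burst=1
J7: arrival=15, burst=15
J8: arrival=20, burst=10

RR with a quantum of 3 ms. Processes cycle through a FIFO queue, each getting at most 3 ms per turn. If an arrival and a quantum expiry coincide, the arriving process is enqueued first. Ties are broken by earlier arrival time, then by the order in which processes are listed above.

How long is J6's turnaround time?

Gantt: | J1 0-3 | idle 3-7 | J2 7-10 | J3 10-13 | J4 13-16 | J2 16-19 | J5 19-22 | J6 22-23 | J3 23-25 | J7 25-28 | J4 28-30 | J2 30-33 | J8 33-36 | J5 36-37 | J7 37-40 | J2 40-42 | J8 42-45 | J7 45-48 | J8 48-51 | J7 51-54 | J8 54-55 | J7 55-58 |
Completion: J1=3  J2=42  J3=25  J4=30  J5=37  J6=23  J7=58  J8=55
Turnaround (C−A): J1=3  J2=35  J3=18  J4=23  J5=25  J6=10  J7=43  J8=35
Turnaround(J6) = completion − arrival = 23 − 13 = 10

10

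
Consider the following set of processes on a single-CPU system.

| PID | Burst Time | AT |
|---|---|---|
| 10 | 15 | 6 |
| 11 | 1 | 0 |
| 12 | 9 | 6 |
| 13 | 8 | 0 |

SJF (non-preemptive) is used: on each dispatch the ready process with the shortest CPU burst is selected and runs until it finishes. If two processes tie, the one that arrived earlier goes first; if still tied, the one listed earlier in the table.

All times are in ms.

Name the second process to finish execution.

Timeline: | 11 0-1 | 13 1-9 | 12 9-18 | 10 18-33 |
Completion: 10=33  11=1  12=18  13=9
Turnaround (C−A): 10=27  11=1  12=12  13=9
Finish order: 11 → 13 → 12 → 10

13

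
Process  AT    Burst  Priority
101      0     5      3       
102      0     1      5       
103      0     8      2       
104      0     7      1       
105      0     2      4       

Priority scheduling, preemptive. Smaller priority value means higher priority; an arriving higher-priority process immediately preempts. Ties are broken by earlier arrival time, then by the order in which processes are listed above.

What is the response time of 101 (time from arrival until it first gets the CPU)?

15

Gantt: | 104 0-7 | 103 7-15 | 101 15-20 | 105 20-22 | 102 22-23 |
Completion: 101=20  102=23  103=15  104=7  105=22
Response(101) = first start − arrival = 15 − 0 = 15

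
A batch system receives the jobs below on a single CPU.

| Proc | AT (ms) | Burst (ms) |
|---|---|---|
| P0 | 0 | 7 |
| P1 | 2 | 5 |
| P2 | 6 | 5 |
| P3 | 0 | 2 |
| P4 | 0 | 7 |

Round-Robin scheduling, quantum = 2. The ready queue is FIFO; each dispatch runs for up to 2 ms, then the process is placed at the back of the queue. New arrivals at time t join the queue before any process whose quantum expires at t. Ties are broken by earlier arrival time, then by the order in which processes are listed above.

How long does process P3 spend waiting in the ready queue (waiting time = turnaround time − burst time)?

Schedule: | P0 0-2 | P3 2-4 | P4 4-6 | P1 6-8 | P0 8-10 | P2 10-12 | P4 12-14 | P1 14-16 | P0 16-18 | P2 18-20 | P4 20-22 | P1 22-23 | P0 23-24 | P2 24-25 | P4 25-26 |
Completion: P0=24  P1=23  P2=25  P3=4  P4=26
Turnaround (C−A): P0=24  P1=21  P2=19  P3=4  P4=26
Waiting(P3) = turnaround − burst = 4 − 2 = 2

2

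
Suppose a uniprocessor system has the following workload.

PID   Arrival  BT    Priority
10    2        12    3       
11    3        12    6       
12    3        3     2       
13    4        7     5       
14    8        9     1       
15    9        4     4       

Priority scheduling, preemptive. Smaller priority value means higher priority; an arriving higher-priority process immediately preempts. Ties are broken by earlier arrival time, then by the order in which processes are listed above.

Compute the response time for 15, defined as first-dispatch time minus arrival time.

Gantt: | idle 0-2 | 10 2-3 | 12 3-6 | 10 6-8 | 14 8-17 | 10 17-26 | 15 26-30 | 13 30-37 | 11 37-49 |
Completion: 10=26  11=49  12=6  13=37  14=17  15=30
Turnaround (C−A): 10=24  11=46  12=3  13=33  14=9  15=21
Response(15) = first start − arrival = 26 − 9 = 17

17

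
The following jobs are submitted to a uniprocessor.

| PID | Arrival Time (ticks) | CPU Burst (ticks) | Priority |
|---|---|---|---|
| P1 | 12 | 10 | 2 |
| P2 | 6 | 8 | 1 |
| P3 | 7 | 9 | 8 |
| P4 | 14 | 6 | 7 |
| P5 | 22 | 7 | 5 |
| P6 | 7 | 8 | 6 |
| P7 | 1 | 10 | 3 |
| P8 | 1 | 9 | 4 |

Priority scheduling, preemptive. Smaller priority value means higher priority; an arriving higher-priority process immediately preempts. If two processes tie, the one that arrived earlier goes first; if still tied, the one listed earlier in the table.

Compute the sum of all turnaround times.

260

Schedule: | idle 0-1 | P7 1-6 | P2 6-14 | P1 14-24 | P7 24-29 | P8 29-38 | P5 38-45 | P6 45-53 | P4 53-59 | P3 59-68 |
Completion: P1=24  P2=14  P3=68  P4=59  P5=45  P6=53  P7=29  P8=38
Turnaround (C−A): P1=12  P2=8  P3=61  P4=45  P5=23  P6=46  P7=28  P8=37
Turnaround = completion − arrival: P1=12, P2=8, P3=61, P4=45, P5=23, P6=46, P7=28, P8=37
Total turnaround = 12 + 8 + 61 + 45 + 23 + 46 + 28 + 37 = 260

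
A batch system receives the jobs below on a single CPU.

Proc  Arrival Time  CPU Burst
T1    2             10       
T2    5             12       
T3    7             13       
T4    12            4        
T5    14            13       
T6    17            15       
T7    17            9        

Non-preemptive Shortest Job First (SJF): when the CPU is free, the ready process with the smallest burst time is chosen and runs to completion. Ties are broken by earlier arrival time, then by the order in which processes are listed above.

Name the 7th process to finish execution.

T6

Gantt: | idle 0-2 | T1 2-12 | T4 12-16 | T2 16-28 | T7 28-37 | T3 37-50 | T5 50-63 | T6 63-78 |
Completion: T1=12  T2=28  T3=50  T4=16  T5=63  T6=78  T7=37
Turnaround (C−A): T1=10  T2=23  T3=43  T4=4  T5=49  T6=61  T7=20
Finish order: T1 → T4 → T2 → T7 → T3 → T5 → T6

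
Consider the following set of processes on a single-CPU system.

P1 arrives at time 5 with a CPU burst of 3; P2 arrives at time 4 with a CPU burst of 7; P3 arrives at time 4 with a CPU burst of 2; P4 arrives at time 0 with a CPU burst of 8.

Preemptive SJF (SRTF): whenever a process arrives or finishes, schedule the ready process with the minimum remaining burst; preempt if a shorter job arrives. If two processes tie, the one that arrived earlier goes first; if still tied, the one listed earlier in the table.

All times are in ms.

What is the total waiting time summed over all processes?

Schedule: | P4 0-4 | P3 4-6 | P1 6-9 | P4 9-13 | P2 13-20 |
Completion: P1=9  P2=20  P3=6  P4=13
Waiting = turnaround − burst: P1=1, P2=9, P3=0, P4=5
Total waiting = 1 + 9 + 0 + 5 = 15

15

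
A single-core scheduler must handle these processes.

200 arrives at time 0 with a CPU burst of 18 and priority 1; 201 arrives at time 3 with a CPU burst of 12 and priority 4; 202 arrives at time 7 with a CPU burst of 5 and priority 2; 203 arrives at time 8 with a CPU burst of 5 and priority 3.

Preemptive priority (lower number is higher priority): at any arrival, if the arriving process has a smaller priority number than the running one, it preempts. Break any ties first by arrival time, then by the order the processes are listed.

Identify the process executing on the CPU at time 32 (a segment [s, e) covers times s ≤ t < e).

Schedule: | 200 0-18 | 202 18-23 | 203 23-28 | 201 28-40 |
Completion: 200=18  201=40  202=23  203=28
Turnaround (C−A): 200=18  201=37  202=16  203=20

201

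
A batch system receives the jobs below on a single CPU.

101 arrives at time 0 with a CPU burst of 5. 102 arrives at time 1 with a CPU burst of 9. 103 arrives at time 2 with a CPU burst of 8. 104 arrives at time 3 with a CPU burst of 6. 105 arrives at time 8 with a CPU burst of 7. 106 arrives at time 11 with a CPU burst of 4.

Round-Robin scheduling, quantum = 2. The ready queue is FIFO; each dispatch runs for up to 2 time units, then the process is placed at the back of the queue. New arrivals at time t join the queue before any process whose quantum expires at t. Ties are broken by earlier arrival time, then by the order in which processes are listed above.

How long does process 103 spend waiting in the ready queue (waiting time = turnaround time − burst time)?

Schedule: | 101 0-2 | 102 2-4 | 103 4-6 | 101 6-8 | 104 8-10 | 102 10-12 | 103 12-14 | 105 14-16 | 101 16-17 | 104 17-19 | 106 19-21 | 102 21-23 | 103 23-25 | 105 25-27 | 104 27-29 | 106 29-31 | 102 31-33 | 103 33-35 | 105 35-37 | 102 37-38 | 105 38-39 |
Completion: 101=17  102=38  103=35  104=29  105=39  106=31
Waiting(103) = turnaround − burst = 33 − 8 = 25

25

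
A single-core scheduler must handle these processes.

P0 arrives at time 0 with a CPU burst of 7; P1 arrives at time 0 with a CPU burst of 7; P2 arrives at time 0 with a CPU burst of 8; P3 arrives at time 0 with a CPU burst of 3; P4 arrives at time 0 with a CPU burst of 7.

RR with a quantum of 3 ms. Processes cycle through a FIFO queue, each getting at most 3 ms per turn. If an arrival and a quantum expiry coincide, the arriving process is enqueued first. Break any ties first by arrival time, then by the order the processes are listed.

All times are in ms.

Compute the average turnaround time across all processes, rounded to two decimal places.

26.40

Schedule: | P0 0-3 | P1 3-6 | P2 6-9 | P3 9-12 | P4 12-15 | P0 15-18 | P1 18-21 | P2 21-24 | P4 24-27 | P0 27-28 | P1 28-29 | P2 29-31 | P4 31-32 |
Completion: P0=28  P1=29  P2=31  P3=12  P4=32
Turnaround (C−A): P0=28  P1=29  P2=31  P3=12  P4=32
Turnaround times: P0=28, P1=29, P2=31, P3=12, P4=32
Average turnaround = (28+29+31+12+32) / 5 = 132/5 = 26.40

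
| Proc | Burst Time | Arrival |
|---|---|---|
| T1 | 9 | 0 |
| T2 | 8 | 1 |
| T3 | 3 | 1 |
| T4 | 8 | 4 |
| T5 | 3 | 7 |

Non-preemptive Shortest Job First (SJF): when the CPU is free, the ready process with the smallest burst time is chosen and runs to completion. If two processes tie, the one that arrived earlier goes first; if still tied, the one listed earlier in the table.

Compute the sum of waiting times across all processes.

Timeline: | T1 0-9 | T3 9-12 | T5 12-15 | T2 15-23 | T4 23-31 |
Completion: T1=9  T2=23  T3=12  T4=31  T5=15
Turnaround (C−A): T1=9  T2=22  T3=11  T4=27  T5=8
Waiting = turnaround − burst: T1=0, T2=14, T3=8, T4=19, T5=5
Total waiting = 0 + 14 + 8 + 19 + 5 = 46

46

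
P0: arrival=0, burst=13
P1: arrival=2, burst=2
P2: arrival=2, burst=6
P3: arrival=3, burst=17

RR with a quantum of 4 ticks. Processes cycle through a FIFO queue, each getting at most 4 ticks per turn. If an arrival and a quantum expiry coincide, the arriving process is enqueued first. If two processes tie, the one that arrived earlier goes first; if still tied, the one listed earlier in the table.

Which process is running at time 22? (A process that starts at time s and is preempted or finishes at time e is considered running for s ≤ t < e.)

P3

Schedule: | P0 0-4 | P1 4-6 | P2 6-10 | P3 10-14 | P0 14-18 | P2 18-20 | P3 20-24 | P0 24-28 | P3 28-32 | P0 32-33 | P3 33-38 |
Completion: P0=33  P1=6  P2=20  P3=38
Turnaround (C−A): P0=33  P1=4  P2=18  P3=35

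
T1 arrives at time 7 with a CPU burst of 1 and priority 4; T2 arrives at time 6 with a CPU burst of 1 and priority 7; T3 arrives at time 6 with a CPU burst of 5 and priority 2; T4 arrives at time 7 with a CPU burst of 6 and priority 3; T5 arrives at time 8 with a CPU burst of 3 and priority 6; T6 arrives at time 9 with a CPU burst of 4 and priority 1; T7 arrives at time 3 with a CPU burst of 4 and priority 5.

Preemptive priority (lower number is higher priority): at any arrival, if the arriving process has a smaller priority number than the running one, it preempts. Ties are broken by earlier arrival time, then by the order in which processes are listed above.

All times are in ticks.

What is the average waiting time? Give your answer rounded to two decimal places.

Timeline: | idle 0-3 | T7 3-6 | T3 6-9 | T6 9-13 | T3 13-15 | T4 15-21 | T1 21-22 | T7 22-23 | T5 23-26 | T2 26-27 |
Completion: T1=22  T2=27  T3=15  T4=21  T5=26  T6=13  T7=23
Turnaround (C−A): T1=15  T2=21  T3=9  T4=14  T5=18  T6=4  T7=20
Waiting times: T1=14, T2=20, T3=4, T4=8, T5=15, T6=0, T7=16
Average waiting = (14+20+4+8+15+0+16) / 7 = 77/7 = 11.00

11.00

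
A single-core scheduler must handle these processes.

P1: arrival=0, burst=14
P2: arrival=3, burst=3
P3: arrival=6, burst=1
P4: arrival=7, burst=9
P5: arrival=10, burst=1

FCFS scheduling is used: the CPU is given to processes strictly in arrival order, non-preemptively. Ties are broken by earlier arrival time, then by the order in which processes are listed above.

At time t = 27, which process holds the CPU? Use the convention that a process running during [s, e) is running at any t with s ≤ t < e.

P5

Timeline: | P1 0-14 | P2 14-17 | P3 17-18 | P4 18-27 | P5 27-28 |
Completion: P1=14  P2=17  P3=18  P4=27  P5=28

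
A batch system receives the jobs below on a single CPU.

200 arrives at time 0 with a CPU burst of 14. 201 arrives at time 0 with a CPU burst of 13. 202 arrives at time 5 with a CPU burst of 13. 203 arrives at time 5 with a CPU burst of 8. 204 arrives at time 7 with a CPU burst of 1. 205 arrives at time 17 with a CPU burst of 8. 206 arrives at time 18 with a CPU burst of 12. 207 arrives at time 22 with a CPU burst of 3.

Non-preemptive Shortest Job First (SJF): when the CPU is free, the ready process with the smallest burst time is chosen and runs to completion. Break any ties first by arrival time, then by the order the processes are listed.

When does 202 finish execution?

58

Timeline: | 201 0-13 | 204 13-14 | 203 14-22 | 207 22-25 | 205 25-33 | 206 33-45 | 202 45-58 | 200 58-72 |
Completion: 200=72  201=13  202=58  203=22  204=14  205=33  206=45  207=25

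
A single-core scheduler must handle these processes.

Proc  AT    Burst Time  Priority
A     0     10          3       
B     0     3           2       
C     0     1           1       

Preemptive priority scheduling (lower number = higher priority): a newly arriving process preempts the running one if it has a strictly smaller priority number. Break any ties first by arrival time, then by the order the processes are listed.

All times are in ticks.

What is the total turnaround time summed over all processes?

19

Schedule: | C 0-1 | B 1-4 | A 4-14 |
Completion: A=14  B=4  C=1
Turnaround (C−A): A=14  B=4  C=1
Turnaround = completion − arrival: A=14, B=4, C=1
Total turnaround = 14 + 4 + 1 = 19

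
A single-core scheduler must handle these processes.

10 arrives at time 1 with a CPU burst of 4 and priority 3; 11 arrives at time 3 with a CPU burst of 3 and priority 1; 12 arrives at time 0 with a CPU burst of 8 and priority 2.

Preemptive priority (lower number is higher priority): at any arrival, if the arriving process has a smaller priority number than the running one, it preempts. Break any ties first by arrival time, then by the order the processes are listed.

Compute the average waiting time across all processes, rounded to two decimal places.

Timeline: | 12 0-3 | 11 3-6 | 12 6-11 | 10 11-15 |
Completion: 10=15  11=6  12=11
Turnaround (C−A): 10=14  11=3  12=11
Waiting times: 10=10, 11=0, 12=3
Average waiting = (10+0+3) / 3 = 13/3 = 4.33

4.33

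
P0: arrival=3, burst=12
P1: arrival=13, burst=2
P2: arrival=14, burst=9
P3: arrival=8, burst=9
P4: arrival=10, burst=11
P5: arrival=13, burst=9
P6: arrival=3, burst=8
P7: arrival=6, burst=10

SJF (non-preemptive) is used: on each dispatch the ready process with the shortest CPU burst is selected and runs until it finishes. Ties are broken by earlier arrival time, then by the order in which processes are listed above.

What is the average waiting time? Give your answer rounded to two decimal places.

Timeline: | idle 0-3 | P6 3-11 | P3 11-20 | P1 20-22 | P5 22-31 | P2 31-40 | P7 40-50 | P4 50-61 | P0 61-73 |
Completion: P0=73  P1=22  P2=40  P3=20  P4=61  P5=31  P6=11  P7=50
Turnaround (C−A): P0=70  P1=9  P2=26  P3=12  P4=51  P5=18  P6=8  P7=44
Waiting times: P0=58, P1=7, P2=17, P3=3, P4=40, P5=9, P6=0, P7=34
Average waiting = (58+7+17+3+40+9+0+34) / 8 = 168/8 = 21.00

21.00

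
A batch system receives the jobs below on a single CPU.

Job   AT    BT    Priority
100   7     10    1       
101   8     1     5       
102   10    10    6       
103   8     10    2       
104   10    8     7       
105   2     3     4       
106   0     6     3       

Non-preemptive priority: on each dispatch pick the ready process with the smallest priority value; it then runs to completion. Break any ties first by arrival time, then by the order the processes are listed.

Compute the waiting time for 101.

Timeline: | 106 0-6 | 105 6-9 | 100 9-19 | 103 19-29 | 101 29-30 | 102 30-40 | 104 40-48 |
Completion: 100=19  101=30  102=40  103=29  104=48  105=9  106=6
Turnaround (C−A): 100=12  101=22  102=30  103=21  104=38  105=7  106=6
Waiting(101) = turnaround − burst = 22 − 1 = 21

21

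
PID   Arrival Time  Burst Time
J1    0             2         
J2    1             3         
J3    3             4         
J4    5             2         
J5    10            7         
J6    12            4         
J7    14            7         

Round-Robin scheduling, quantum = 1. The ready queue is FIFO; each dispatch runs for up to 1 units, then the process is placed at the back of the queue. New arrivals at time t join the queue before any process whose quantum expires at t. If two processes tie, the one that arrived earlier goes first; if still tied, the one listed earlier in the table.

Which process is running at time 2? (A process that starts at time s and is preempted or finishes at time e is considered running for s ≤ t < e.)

J1

Timeline: | J1 0-1 | J2 1-2 | J1 2-3 | J2 3-4 | J3 4-5 | J2 5-6 | J4 6-7 | J3 7-8 | J4 8-9 | J3 9-10 | J5 10-11 | J3 11-12 | J5 12-13 | J6 13-14 | J5 14-15 | J7 15-16 | J6 16-17 | J5 17-18 | J7 18-19 | J6 19-20 | J5 20-21 | J7 21-22 | J6 22-23 | J5 23-24 | J7 24-25 | J5 25-26 | J7 26-29 |
Completion: J1=3  J2=6  J3=12  J4=9  J5=26  J6=23  J7=29
Turnaround (C−A): J1=3  J2=5  J3=9  J4=4  J5=16  J6=11  J7=15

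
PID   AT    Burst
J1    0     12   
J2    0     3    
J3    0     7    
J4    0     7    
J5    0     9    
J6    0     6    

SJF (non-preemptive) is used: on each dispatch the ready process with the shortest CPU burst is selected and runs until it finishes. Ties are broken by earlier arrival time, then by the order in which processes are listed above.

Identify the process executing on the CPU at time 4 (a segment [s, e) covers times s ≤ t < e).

Timeline: | J2 0-3 | J6 3-9 | J3 9-16 | J4 16-23 | J5 23-32 | J1 32-44 |
Completion: J1=44  J2=3  J3=16  J4=23  J5=32  J6=9
Turnaround (C−A): J1=44  J2=3  J3=16  J4=23  J5=32  J6=9

J6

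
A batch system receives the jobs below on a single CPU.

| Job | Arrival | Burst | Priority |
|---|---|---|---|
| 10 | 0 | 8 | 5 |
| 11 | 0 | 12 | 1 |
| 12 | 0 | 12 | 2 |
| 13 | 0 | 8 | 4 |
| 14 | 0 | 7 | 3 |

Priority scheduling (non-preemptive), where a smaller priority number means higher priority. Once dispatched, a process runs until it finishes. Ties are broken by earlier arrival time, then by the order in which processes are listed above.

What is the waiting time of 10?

39

Schedule: | 11 0-12 | 12 12-24 | 14 24-31 | 13 31-39 | 10 39-47 |
Completion: 10=47  11=12  12=24  13=39  14=31
Waiting(10) = turnaround − burst = 47 − 8 = 39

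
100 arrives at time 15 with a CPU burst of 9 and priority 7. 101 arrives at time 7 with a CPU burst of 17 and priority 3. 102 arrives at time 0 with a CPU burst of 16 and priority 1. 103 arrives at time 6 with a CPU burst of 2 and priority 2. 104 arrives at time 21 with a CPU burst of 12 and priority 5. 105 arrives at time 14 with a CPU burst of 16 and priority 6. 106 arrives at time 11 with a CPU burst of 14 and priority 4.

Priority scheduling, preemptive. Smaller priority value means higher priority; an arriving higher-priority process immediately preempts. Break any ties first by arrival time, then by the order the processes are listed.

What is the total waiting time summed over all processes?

182

Timeline: | 102 0-16 | 103 16-18 | 101 18-35 | 106 35-49 | 104 49-61 | 105 61-77 | 100 77-86 |
Completion: 100=86  101=35  102=16  103=18  104=61  105=77  106=49
Turnaround (C−A): 100=71  101=28  102=16  103=12  104=40  105=63  106=38
Waiting = turnaround − burst: 100=62, 101=11, 102=0, 103=10, 104=28, 105=47, 106=24
Total waiting = 62 + 11 + 0 + 10 + 28 + 47 + 24 = 182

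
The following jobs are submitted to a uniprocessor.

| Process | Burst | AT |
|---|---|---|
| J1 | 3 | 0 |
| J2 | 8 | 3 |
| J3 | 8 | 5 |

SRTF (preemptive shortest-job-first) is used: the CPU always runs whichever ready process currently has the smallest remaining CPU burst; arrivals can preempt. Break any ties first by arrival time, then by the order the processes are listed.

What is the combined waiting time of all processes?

Timeline: | J1 0-3 | J2 3-11 | J3 11-19 |
Completion: J1=3  J2=11  J3=19
Turnaround (C−A): J1=3  J2=8  J3=14
Waiting = turnaround − burst: J1=0, J2=0, J3=6
Total waiting = 0 + 0 + 6 = 6

6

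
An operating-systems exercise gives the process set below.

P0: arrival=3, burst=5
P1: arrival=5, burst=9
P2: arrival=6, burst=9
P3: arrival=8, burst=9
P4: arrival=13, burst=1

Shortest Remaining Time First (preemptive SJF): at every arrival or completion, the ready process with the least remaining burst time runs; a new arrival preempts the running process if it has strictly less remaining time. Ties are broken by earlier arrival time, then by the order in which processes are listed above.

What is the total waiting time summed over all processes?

Schedule: | idle 0-3 | P0 3-8 | P1 8-13 | P4 13-14 | P1 14-18 | P2 18-27 | P3 27-36 |
Completion: P0=8  P1=18  P2=27  P3=36  P4=14
Turnaround (C−A): P0=5  P1=13  P2=21  P3=28  P4=1
Waiting = turnaround − burst: P0=0, P1=4, P2=12, P3=19, P4=0
Total waiting = 0 + 4 + 12 + 19 + 0 = 35

35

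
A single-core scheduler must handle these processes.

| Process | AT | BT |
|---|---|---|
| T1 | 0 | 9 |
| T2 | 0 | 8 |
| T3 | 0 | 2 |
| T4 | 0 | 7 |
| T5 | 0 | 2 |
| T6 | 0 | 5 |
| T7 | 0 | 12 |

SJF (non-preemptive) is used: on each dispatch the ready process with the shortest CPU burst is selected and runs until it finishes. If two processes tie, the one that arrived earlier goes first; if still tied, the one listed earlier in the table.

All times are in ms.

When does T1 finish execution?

Gantt: | T3 0-2 | T5 2-4 | T6 4-9 | T4 9-16 | T2 16-24 | T1 24-33 | T7 33-45 |
Completion: T1=33  T2=24  T3=2  T4=16  T5=4  T6=9  T7=45

33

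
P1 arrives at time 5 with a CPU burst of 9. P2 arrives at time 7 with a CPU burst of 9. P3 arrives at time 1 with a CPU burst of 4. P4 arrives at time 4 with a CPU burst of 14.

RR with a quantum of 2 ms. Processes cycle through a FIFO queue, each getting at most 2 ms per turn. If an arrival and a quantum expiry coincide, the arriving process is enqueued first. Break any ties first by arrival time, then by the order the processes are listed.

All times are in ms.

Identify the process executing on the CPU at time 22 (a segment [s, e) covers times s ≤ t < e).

P2

Gantt: | idle 0-1 | P3 1-5 | P4 5-7 | P1 7-9 | P2 9-11 | P4 11-13 | P1 13-15 | P2 15-17 | P4 17-19 | P1 19-21 | P2 21-23 | P4 23-25 | P1 25-27 | P2 27-29 | P4 29-31 | P1 31-32 | P2 32-33 | P4 33-37 |
Completion: P1=32  P2=33  P3=5  P4=37
Turnaround (C−A): P1=27  P2=26  P3=4  P4=33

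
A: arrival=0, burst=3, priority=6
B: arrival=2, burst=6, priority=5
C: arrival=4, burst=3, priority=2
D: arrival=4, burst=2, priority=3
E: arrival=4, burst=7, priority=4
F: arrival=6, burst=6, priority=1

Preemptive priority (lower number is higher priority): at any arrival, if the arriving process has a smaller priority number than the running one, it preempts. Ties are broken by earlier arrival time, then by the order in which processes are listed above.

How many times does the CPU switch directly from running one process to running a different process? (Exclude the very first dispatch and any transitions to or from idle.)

8

Schedule: | A 0-2 | B 2-4 | C 4-6 | F 6-12 | C 12-13 | D 13-15 | E 15-22 | B 22-26 | A 26-27 |
Completion: A=27  B=26  C=13  D=15  E=22  F=12
Turnaround (C−A): A=27  B=24  C=9  D=11  E=18  F=6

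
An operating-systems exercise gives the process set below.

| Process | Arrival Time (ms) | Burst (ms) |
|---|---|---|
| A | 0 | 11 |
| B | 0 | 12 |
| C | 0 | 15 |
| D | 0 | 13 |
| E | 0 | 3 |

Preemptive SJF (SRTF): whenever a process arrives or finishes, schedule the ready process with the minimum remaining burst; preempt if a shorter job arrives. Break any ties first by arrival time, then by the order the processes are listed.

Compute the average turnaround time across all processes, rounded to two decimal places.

27.20

Schedule: | E 0-3 | A 3-14 | B 14-26 | D 26-39 | C 39-54 |
Completion: A=14  B=26  C=54  D=39  E=3
Turnaround (C−A): A=14  B=26  C=54  D=39  E=3
Turnaround times: A=14, B=26, C=54, D=39, E=3
Average turnaround = (14+26+54+39+3) / 5 = 136/5 = 27.20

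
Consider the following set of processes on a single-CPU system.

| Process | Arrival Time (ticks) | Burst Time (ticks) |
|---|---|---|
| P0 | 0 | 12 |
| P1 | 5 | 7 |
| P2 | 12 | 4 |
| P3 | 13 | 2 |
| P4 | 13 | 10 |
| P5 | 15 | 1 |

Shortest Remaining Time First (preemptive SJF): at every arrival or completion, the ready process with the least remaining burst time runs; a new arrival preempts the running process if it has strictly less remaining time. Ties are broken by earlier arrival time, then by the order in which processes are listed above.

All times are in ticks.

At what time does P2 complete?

19

Schedule: | P0 0-12 | P2 12-13 | P3 13-15 | P5 15-16 | P2 16-19 | P1 19-26 | P4 26-36 |
Completion: P0=12  P1=26  P2=19  P3=15  P4=36  P5=16
Turnaround (C−A): P0=12  P1=21  P2=7  P3=2  P4=23  P5=1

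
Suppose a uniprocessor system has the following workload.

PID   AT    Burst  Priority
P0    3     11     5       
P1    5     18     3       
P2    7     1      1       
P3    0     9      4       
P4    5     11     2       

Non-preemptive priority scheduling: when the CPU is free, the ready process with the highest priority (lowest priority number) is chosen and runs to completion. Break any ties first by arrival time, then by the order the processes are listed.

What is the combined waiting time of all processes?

59

Gantt: | P3 0-9 | P2 9-10 | P4 10-21 | P1 21-39 | P0 39-50 |
Completion: P0=50  P1=39  P2=10  P3=9  P4=21
Turnaround (C−A): P0=47  P1=34  P2=3  P3=9  P4=16
Waiting = turnaround − burst: P0=36, P1=16, P2=2, P3=0, P4=5
Total waiting = 36 + 16 + 2 + 0 + 5 = 59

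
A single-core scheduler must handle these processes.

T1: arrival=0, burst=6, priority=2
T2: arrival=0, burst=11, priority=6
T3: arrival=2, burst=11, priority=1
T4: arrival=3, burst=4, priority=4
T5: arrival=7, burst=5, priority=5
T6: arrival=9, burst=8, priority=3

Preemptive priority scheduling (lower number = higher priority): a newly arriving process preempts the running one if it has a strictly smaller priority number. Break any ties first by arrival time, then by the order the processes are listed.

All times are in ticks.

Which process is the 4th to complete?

Gantt: | T1 0-2 | T3 2-13 | T1 13-17 | T6 17-25 | T4 25-29 | T5 29-34 | T2 34-45 |
Completion: T1=17  T2=45  T3=13  T4=29  T5=34  T6=25
Turnaround (C−A): T1=17  T2=45  T3=11  T4=26  T5=27  T6=16
Finish order: T3 → T1 → T6 → T4 → T5 → T2

T4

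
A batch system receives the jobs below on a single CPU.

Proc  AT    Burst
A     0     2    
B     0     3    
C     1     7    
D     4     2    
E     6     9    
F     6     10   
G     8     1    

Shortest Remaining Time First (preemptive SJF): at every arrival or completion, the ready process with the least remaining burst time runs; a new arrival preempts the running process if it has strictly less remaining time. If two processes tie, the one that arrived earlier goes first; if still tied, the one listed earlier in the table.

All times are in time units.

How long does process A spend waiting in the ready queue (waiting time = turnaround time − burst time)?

0

Schedule: | A 0-2 | B 2-5 | D 5-7 | C 7-8 | G 8-9 | C 9-15 | E 15-24 | F 24-34 |
Completion: A=2  B=5  C=15  D=7  E=24  F=34  G=9
Turnaround (C−A): A=2  B=5  C=14  D=3  E=18  F=28  G=1
Waiting(A) = turnaround − burst = 2 − 2 = 0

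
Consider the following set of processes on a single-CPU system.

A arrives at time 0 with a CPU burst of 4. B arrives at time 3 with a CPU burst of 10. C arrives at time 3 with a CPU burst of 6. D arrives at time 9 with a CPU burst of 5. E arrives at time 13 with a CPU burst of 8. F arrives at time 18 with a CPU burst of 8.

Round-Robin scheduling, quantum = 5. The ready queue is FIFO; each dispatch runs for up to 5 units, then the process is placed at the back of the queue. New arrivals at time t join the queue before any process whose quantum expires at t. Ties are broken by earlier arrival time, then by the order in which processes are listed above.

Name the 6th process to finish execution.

F

Timeline: | A 0-4 | B 4-9 | C 9-14 | D 14-19 | B 19-24 | E 24-29 | C 29-30 | F 30-35 | E 35-38 | F 38-41 |
Completion: A=4  B=24  C=30  D=19  E=38  F=41
Finish order: A → D → B → C → E → F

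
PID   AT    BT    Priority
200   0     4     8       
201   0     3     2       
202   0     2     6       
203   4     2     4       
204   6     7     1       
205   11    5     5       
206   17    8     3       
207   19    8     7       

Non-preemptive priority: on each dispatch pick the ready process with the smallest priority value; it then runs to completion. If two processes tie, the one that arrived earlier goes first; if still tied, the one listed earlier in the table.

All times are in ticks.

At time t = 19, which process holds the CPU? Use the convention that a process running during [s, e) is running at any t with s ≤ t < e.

206

Gantt: | 201 0-3 | 202 3-5 | 203 5-7 | 204 7-14 | 205 14-19 | 206 19-27 | 207 27-35 | 200 35-39 |
Completion: 200=39  201=3  202=5  203=7  204=14  205=19  206=27  207=35
Turnaround (C−A): 200=39  201=3  202=5  203=3  204=8  205=8  206=10  207=16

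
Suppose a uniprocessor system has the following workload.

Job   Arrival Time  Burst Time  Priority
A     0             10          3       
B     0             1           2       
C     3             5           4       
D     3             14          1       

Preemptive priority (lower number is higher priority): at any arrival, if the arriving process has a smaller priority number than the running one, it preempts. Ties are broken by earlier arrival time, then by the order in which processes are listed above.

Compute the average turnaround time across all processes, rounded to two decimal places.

Timeline: | B 0-1 | A 1-3 | D 3-17 | A 17-25 | C 25-30 |
Completion: A=25  B=1  C=30  D=17
Turnaround times: A=25, B=1, C=27, D=14
Average turnaround = (25+1+27+14) / 4 = 67/4 = 16.75

16.75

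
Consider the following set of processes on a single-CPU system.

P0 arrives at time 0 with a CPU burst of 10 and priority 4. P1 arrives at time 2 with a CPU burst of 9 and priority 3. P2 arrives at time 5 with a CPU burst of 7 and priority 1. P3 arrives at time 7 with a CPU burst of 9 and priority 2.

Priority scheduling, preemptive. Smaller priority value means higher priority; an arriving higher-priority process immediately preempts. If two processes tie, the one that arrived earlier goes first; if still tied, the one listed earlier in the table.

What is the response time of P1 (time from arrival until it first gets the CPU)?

Timeline: | P0 0-2 | P1 2-5 | P2 5-12 | P3 12-21 | P1 21-27 | P0 27-35 |
Completion: P0=35  P1=27  P2=12  P3=21
Response(P1) = first start − arrival = 2 − 2 = 0

0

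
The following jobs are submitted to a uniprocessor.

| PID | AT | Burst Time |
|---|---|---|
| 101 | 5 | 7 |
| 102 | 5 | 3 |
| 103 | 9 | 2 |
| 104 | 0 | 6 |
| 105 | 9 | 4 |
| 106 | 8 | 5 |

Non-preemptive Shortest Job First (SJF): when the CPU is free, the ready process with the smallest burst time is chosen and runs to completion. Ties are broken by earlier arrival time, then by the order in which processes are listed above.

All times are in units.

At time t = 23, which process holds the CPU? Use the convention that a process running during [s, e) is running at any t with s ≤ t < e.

101

Gantt: | 104 0-6 | 102 6-9 | 103 9-11 | 105 11-15 | 106 15-20 | 101 20-27 |
Completion: 101=27  102=9  103=11  104=6  105=15  106=20
Turnaround (C−A): 101=22  102=4  103=2  104=6  105=6  106=12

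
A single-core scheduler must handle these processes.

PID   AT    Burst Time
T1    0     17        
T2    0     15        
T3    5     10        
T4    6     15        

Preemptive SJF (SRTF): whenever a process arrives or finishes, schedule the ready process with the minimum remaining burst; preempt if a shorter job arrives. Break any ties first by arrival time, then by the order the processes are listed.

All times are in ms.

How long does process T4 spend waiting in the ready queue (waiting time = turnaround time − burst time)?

Schedule: | T2 0-15 | T3 15-25 | T4 25-40 | T1 40-57 |
Completion: T1=57  T2=15  T3=25  T4=40
Waiting(T4) = turnaround − burst = 34 − 15 = 19

19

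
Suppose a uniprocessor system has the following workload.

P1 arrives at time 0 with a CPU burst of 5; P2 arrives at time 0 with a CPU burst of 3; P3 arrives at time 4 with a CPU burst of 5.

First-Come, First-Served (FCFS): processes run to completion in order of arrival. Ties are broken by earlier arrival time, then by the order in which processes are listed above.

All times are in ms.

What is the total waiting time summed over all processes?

Schedule: | P1 0-5 | P2 5-8 | P3 8-13 |
Completion: P1=5  P2=8  P3=13
Waiting = turnaround − burst: P1=0, P2=5, P3=4
Total waiting = 0 + 5 + 4 = 9

9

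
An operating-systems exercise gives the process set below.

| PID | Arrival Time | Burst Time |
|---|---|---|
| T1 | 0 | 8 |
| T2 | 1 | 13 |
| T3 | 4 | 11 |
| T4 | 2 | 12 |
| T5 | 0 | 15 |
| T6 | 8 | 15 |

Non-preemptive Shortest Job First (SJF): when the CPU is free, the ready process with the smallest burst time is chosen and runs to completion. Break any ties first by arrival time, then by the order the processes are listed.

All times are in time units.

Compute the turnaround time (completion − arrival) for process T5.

59

Schedule: | T1 0-8 | T3 8-19 | T4 19-31 | T2 31-44 | T5 44-59 | T6 59-74 |
Completion: T1=8  T2=44  T3=19  T4=31  T5=59  T6=74
Turnaround(T5) = completion − arrival = 59 − 0 = 59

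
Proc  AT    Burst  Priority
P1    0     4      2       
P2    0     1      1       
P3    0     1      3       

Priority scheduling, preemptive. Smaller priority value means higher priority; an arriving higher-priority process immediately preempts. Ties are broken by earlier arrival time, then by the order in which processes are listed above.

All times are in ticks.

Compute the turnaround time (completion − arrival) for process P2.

Schedule: | P2 0-1 | P1 1-5 | P3 5-6 |
Completion: P1=5  P2=1  P3=6
Turnaround (C−A): P1=5  P2=1  P3=6
Turnaround(P2) = completion − arrival = 1 − 0 = 1

1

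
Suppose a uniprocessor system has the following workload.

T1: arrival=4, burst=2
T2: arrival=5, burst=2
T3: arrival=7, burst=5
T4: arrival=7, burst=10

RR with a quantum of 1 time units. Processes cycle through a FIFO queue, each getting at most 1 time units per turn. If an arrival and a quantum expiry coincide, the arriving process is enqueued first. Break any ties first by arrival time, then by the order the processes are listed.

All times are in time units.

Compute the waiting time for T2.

Timeline: | idle 0-4 | T1 4-5 | T2 5-6 | T1 6-7 | T2 7-8 | T3 8-9 | T4 9-10 | T3 10-11 | T4 11-12 | T3 12-13 | T4 13-14 | T3 14-15 | T4 15-16 | T3 16-17 | T4 17-23 |
Completion: T1=7  T2=8  T3=17  T4=23
Waiting(T2) = turnaround − burst = 3 − 2 = 1

1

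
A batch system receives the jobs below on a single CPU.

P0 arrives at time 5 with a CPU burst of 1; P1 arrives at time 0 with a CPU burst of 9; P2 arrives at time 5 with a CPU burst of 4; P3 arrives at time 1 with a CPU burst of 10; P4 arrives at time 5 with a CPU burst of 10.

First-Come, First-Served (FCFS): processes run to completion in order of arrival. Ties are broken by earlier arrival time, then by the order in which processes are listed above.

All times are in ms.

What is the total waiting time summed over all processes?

Gantt: | P1 0-9 | P3 9-19 | P0 19-20 | P2 20-24 | P4 24-34 |
Completion: P0=20  P1=9  P2=24  P3=19  P4=34
Waiting = turnaround − burst: P0=14, P1=0, P2=15, P3=8, P4=19
Total waiting = 14 + 0 + 15 + 8 + 19 = 56

56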